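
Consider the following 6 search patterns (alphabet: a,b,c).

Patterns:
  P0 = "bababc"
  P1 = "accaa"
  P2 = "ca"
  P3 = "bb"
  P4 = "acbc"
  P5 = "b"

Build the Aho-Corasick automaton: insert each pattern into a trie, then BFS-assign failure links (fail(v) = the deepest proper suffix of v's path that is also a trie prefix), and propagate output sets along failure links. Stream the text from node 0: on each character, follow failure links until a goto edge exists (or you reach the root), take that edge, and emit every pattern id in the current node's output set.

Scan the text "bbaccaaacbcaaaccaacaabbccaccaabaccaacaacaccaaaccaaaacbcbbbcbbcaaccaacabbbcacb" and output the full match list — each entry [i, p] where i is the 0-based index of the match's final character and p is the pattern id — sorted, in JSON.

Build:
Trie nodes:
  n0 'ε': a→7 b→1 c→12
  n1 'b': a→2 b→14  ←P5
  n2 'ba': b→3
  n3 'bab': a→4
  n4 'baba': b→5
  n5 'babab': c→6
  n6 'bababc': ·  ←P0
  n7 'a': c→8
  n8 'ac': b→15 c→9
  n9 'acc': a→10
  n10 'acca': a→11
  n11 'accaa': ·  ←P1
  n12 'c': a→13
  n13 'ca': ·  ←P2
  n14 'bb': ·  ←P3
  n15 'acb': c→16
  n16 'acbc': ·  ←P4

BFS fail/out derivation:
  fail(1) 'b': from fail(0)=0 chase 'b': 0 ⇒ 0;  out={5}∪out(0)={5}
  fail(7) 'a': from fail(0)=0 chase 'a': 0 ⇒ 0;  out=∅∪out(0)=∅
  fail(12) 'c': from fail(0)=0 chase 'c': 0 ⇒ 0;  out=∅∪out(0)=∅
  fail(2) 'ba': from fail(1)=0 chase 'a': 0 ⇒ 7;  out=∅∪out(7)=∅
  fail(8) 'ac': from fail(7)=0 chase 'c': 0 ⇒ 12;  out=∅∪out(12)=∅
  fail(13) 'ca': from fail(12)=0 chase 'a': 0 ⇒ 7;  out={2}∪out(7)={2}
  fail(14) 'bb': from fail(1)=0 chase 'b': 0 ⇒ 1;  out={3}∪out(1)={3,5}
  fail(3) 'bab': from fail(2)=7 chase 'b': 7→0 ⇒ 1;  out=∅∪out(1)={5}
  fail(9) 'acc': from fail(8)=12 chase 'c': 12→0 ⇒ 12;  out=∅∪out(12)=∅
  fail(15) 'acb': from fail(8)=12 chase 'b': 12→0 ⇒ 1;  out=∅∪out(1)={5}
  fail(4) 'baba': from fail(3)=1 chase 'a': 1 ⇒ 2;  out=∅∪out(2)=∅
  fail(10) 'acca': from fail(9)=12 chase 'a': 12 ⇒ 13;  out=∅∪out(13)={2}
  fail(16) 'acbc': from fail(15)=1 chase 'c': 1→0 ⇒ 12;  out={4}∪out(12)={4}
  fail(5) 'babab': from fail(4)=2 chase 'b': 2 ⇒ 3;  out=∅∪out(3)={5}
  fail(11) 'accaa': from fail(10)=13 chase 'a': 13→7→0 ⇒ 7;  out={1}∪out(7)={1}
  fail(6) 'bababc': from fail(5)=3 chase 'c': 3→1→0 ⇒ 12;  out={0}∪out(12)={0}

Run:
pos 0 'b': at 1  emit P5@[0:0]
pos 1 'b': at 14  emit P3@[0:1],P5@[1:1]
pos 2 'a': at 2 ·f
pos 3 'c': at 8 ·f
pos 4 'c': at 9
pos 5 'a': at 10  emit P2@[4:5]
pos 6 'a': at 11  emit P1@[2:6]
pos 7 'a': at 7 ·f
pos 8 'c': at 8
pos 9 'b': at 15  emit P5@[9:9]
pos 10 'c': at 16  emit P4@[7:10]
pos 11 'a': at 13 ·f  emit P2@[10:11]
pos 12 'a': at 7 ·f
pos 13 'a': at 7 ·f
pos 14 'c': at 8
pos 15 'c': at 9
pos 16 'a': at 10  emit P2@[15:16]
pos 17 'a': at 11  emit P1@[13:17]
pos 18 'c': at 8 ·f
pos 19 'a': at 13 ·f  emit P2@[18:19]
pos 20 'a': at 7 ·f
pos 21 'b': at 1 ·f  emit P5@[21:21]
pos 22 'b': at 14  emit P3@[21:22],P5@[22:22]
pos 23 'c': at 12 ·f
pos 24 'c': at 12 ·f
pos 25 'a': at 13  emit P2@[24:25]
pos 26 'c': at 8 ·f
pos 27 'c': at 9
pos 28 'a': at 10  emit P2@[27:28]
pos 29 'a': at 11  emit P1@[25:29]
pos 30 'b': at 1 ·f  emit P5@[30:30]
pos 31 'a': at 2
pos 32 'c': at 8 ·f
pos 33 'c': at 9
pos 34 'a': at 10  emit P2@[33:34]
pos 35 'a': at 11  emit P1@[31:35]
pos 36 'c': at 8 ·f
pos 37 'a': at 13 ·f  emit P2@[36:37]
pos 38 'a': at 7 ·f
pos 39 'c': at 8
pos 40 'a': at 13 ·f  emit P2@[39:40]
pos 41 'c': at 8 ·f
pos 42 'c': at 9
pos 43 'a': at 10  emit P2@[42:43]
pos 44 'a': at 11  emit P1@[40:44]
pos 45 'a': at 7 ·f
pos 46 'c': at 8
pos 47 'c': at 9
pos 48 'a': at 10  emit P2@[47:48]
pos 49 'a': at 11  emit P1@[45:49]
pos 50 'a': at 7 ·f
pos 51 'a': at 7 ·f
pos 52 'c': at 8
pos 53 'b': at 15  emit P5@[53:53]
pos 54 'c': at 16  emit P4@[51:54]
pos 55 'b': at 1 ·f  emit P5@[55:55]
pos 56 'b': at 14  emit P3@[55:56],P5@[56:56]
pos 57 'b': at 14 ·f  emit P3@[56:57],P5@[57:57]
pos 58 'c': at 12 ·f
pos 59 'b': at 1 ·f  emit P5@[59:59]
pos 60 'b': at 14  emit P3@[59:60],P5@[60:60]
pos 61 'c': at 12 ·f
pos 62 'a': at 13  emit P2@[61:62]
pos 63 'a': at 7 ·f
pos 64 'c': at 8
pos 65 'c': at 9
pos 66 'a': at 10  emit P2@[65:66]
pos 67 'a': at 11  emit P1@[63:67]
pos 68 'c': at 8 ·f
pos 69 'a': at 13 ·f  emit P2@[68:69]
pos 70 'b': at 1 ·f  emit P5@[70:70]
pos 71 'b': at 14  emit P3@[70:71],P5@[71:71]
pos 72 'b': at 14 ·f  emit P3@[71:72],P5@[72:72]
pos 73 'c': at 12 ·f
pos 74 'a': at 13  emit P2@[73:74]
pos 75 'c': at 8 ·f
pos 76 'b': at 15  emit P5@[76:76]

All matches (sorted): [[0,5],[1,3],[1,5],[5,2],[6,1],[9,5],[10,4],[11,2],[16,2],[17,1],[19,2],[21,5],[22,3],[22,5],[25,2],[28,2],[29,1],[30,5],[34,2],[35,1],[37,2],[40,2],[43,2],[44,1],[48,2],[49,1],[53,5],[54,4],[55,5],[56,3],[56,5],[57,3],[57,5],[59,5],[60,3],[60,5],[62,2],[66,2],[67,1],[69,2],[70,5],[71,3],[71,5],[72,3],[72,5],[74,2],[76,5]]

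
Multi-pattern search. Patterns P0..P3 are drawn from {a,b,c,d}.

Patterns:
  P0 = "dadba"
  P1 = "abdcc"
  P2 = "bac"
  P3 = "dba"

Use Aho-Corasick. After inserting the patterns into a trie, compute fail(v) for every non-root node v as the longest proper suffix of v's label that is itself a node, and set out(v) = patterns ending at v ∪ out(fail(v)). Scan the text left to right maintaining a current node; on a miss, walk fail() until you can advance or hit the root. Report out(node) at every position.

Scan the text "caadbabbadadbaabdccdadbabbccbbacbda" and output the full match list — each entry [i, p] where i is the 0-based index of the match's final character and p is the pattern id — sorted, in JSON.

Build:
Trie (insert patterns):
  0='ε' goto a→6 b→11 d→1
  1='d' goto a→2 b→14
  2='da' goto d→3
  3='dad' goto b→4
  4='dadb' goto a→5
  5='dadba' goto ·  [P0 ends]
  6='a' goto b→7
  7='ab' goto d→8
  8='abd' goto c→9
  9='abdc' goto c→10
  10='abdcc' goto ·  [P1 ends]
  11='b' goto a→12
  12='ba' goto c→13
  13='bac' goto ·  [P2 ends]
  14='db' goto a→15
  15='dba' goto ·  [P3 ends]

BFS fail/out derivation:
  fail(1) 'd': from fail(0)=0 chase 'd': 0 ⇒ 0;  out=∅∪out(0)=∅
  fail(6) 'a': from fail(0)=0 chase 'a': 0 ⇒ 0;  out=∅∪out(0)=∅
  fail(11) 'b': from fail(0)=0 chase 'b': 0 ⇒ 0;  out=∅∪out(0)=∅
  fail(2) 'da': from fail(1)=0 chase 'a': 0 ⇒ 6;  out=∅∪out(6)=∅
  fail(7) 'ab': from fail(6)=0 chase 'b': 0 ⇒ 11;  out=∅∪out(11)=∅
  fail(12) 'ba': from fail(11)=0 chase 'a': 0 ⇒ 6;  out=∅∪out(6)=∅
  fail(14) 'db': from fail(1)=0 chase 'b': 0 ⇒ 11;  out=∅∪out(11)=∅
  fail(3) 'dad': from fail(2)=6 chase 'd': 6→0 ⇒ 1;  out=∅∪out(1)=∅
  fail(8) 'abd': from fail(7)=11 chase 'd': 11→0 ⇒ 1;  out=∅∪out(1)=∅
  fail(13) 'bac': from fail(12)=6 chase 'c': 6→0 ⇒ 0;  out={2}∪out(0)={2}
  fail(15) 'dba': from fail(14)=11 chase 'a': 11 ⇒ 12;  out={3}∪out(12)={3}
  fail(4) 'dadb': from fail(3)=1 chase 'b': 1 ⇒ 14;  out=∅∪out(14)=∅
  fail(9) 'abdc': from fail(8)=1 chase 'c': 1→0 ⇒ 0;  out=∅∪out(0)=∅
  fail(5) 'dadba': from fail(4)=14 chase 'a': 14 ⇒ 15;  out={0}∪out(15)={0,3}
  fail(10) 'abdcc': from fail(9)=0 chase 'c': 0 ⇒ 0;  out={1}∪out(0)={1}

Scan:
[0] read 'c'  n0⇒n0
[1] read 'a'  n0⇒n6
[2] read 'a'  n6⇒n6 (fail-walked)
[3] read 'd'  n6⇒n1 (fail-walked)
[4] read 'b'  n1⇒n14
[5] read 'a'  n14⇒n15  ** P3@[3:5]
[6] read 'b'  n15⇒n7 (fail-walked)
[7] read 'b'  n7⇒n11 (fail-walked)
[8] read 'a'  n11⇒n12
[9] read 'd'  n12⇒n1 (fail-walked)
[10] read 'a'  n1⇒n2
[11] read 'd'  n2⇒n3
[12] read 'b'  n3⇒n4
[13] read 'a'  n4⇒n5  ** P0@[9:13],P3@[11:13]
[14] read 'a'  n5⇒n6 (fail-walked)
[15] read 'b'  n6⇒n7
[16] read 'd'  n7⇒n8
[17] read 'c'  n8⇒n9
[18] read 'c'  n9⇒n10  ** P1@[14:18]
[19] read 'd'  n10⇒n1 (fail-walked)
[20] read 'a'  n1⇒n2
[21] read 'd'  n2⇒n3
[22] read 'b'  n3⇒n4
[23] read 'a'  n4⇒n5  ** P0@[19:23],P3@[21:23]
[24] read 'b'  n5⇒n7 (fail-walked)
[25] read 'b'  n7⇒n11 (fail-walked)
[26] read 'c'  n11⇒n0 (fail-walked)
[27] read 'c'  n0⇒n0
[28] read 'b'  n0⇒n11
[29] read 'b'  n11⇒n11 (fail-walked)
[30] read 'a'  n11⇒n12
[31] read 'c'  n12⇒n13  ** P2@[29:31]
[32] read 'b'  n13⇒n11 (fail-walked)
[33] read 'd'  n11⇒n1 (fail-walked)
[34] read 'a'  n1⇒n2

All matches (sorted): [[5,3],[13,0],[13,3],[18,1],[23,0],[23,3],[31,2]]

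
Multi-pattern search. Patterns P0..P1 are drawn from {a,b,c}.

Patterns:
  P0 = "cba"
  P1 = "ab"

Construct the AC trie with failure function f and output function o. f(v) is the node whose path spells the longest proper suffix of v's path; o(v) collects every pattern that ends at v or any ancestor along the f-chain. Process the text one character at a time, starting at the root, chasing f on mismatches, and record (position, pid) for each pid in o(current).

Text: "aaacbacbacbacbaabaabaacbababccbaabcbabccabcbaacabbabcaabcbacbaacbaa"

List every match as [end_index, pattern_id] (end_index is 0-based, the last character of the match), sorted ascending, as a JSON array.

Build automaton:
Trie nodes:
  0='ε' goto a→4 c→1
  1='c' goto b→2
  2='cb' goto a→3
  3='cba' goto ·  [P0 ends]
  4='a' goto b→5
  5='ab' goto ·  [P1 ends]

Failure links (BFS by depth):
  n1('c'): parent n0 fail=0; on 'c' 0 → fail=0;  out ∅∪∅=∅
  n4('a'): parent n0 fail=0; on 'a' 0 → fail=0;  out ∅∪∅=∅
  n2('cb'): parent n1 fail=0; on 'b' 0 → fail=0;  out ∅∪∅=∅
  n5('ab'): parent n4 fail=0; on 'b' 0 → fail=0;  out {1}∪∅={1}
  n3('cba'): parent n2 fail=0; on 'a' 0 → fail=4;  out {0}∪∅={0}

Scan:
pos 0 'a': at 4
pos 1 'a': at 4 (via fail)
pos 2 'a': at 4 (via fail)
pos 3 'c': at 1 (via fail)
pos 4 'b': at 2
pos 5 'a': at 3  emit P0@[3:5]
pos 6 'c': at 1 (via fail)
pos 7 'b': at 2
pos 8 'a': at 3  emit P0@[6:8]
pos 9 'c': at 1 (via fail)
pos 10 'b': at 2
pos 11 'a': at 3  emit P0@[9:11]
pos 12 'c': at 1 (via fail)
pos 13 'b': at 2
pos 14 'a': at 3  emit P0@[12:14]
pos 15 'a': at 4 (via fail)
pos 16 'b': at 5  emit P1@[15:16]
pos 17 'a': at 4 (via fail)
pos 18 'a': at 4 (via fail)
pos 19 'b': at 5  emit P1@[18:19]
pos 20 'a': at 4 (via fail)
pos 21 'a': at 4 (via fail)
pos 22 'c': at 1 (via fail)
pos 23 'b': at 2
pos 24 'a': at 3  emit P0@[22:24]
pos 25 'b': at 5 (via fail)  emit P1@[24:25]
pos 26 'a': at 4 (via fail)
pos 27 'b': at 5  emit P1@[26:27]
pos 28 'c': at 1 (via fail)
pos 29 'c': at 1 (via fail)
pos 30 'b': at 2
pos 31 'a': at 3  emit P0@[29:31]
pos 32 'a': at 4 (via fail)
pos 33 'b': at 5  emit P1@[32:33]
pos 34 'c': at 1 (via fail)
pos 35 'b': at 2
pos 36 'a': at 3  emit P0@[34:36]
pos 37 'b': at 5 (via fail)  emit P1@[36:37]
pos 38 'c': at 1 (via fail)
pos 39 'c': at 1 (via fail)
pos 40 'a': at 4 (via fail)
pos 41 'b': at 5  emit P1@[40:41]
pos 42 'c': at 1 (via fail)
pos 43 'b': at 2
pos 44 'a': at 3  emit P0@[42:44]
pos 45 'a': at 4 (via fail)
pos 46 'c': at 1 (via fail)
pos 47 'a': at 4 (via fail)
pos 48 'b': at 5  emit P1@[47:48]
pos 49 'b': at 0 (via fail)
pos 50 'a': at 4
pos 51 'b': at 5  emit P1@[50:51]
pos 52 'c': at 1 (via fail)
pos 53 'a': at 4 (via fail)
pos 54 'a': at 4 (via fail)
pos 55 'b': at 5  emit P1@[54:55]
pos 56 'c': at 1 (via fail)
pos 57 'b': at 2
pos 58 'a': at 3  emit P0@[56:58]
pos 59 'c': at 1 (via fail)
pos 60 'b': at 2
pos 61 'a': at 3  emit P0@[59:61]
pos 62 'a': at 4 (via fail)
pos 63 'c': at 1 (via fail)
pos 64 'b': at 2
pos 65 'a': at 3  emit P0@[63:65]
pos 66 'a': at 4 (via fail)

All matches (sorted): [[5,0],[8,0],[11,0],[14,0],[16,1],[19,1],[24,0],[25,1],[27,1],[31,0],[33,1],[36,0],[37,1],[41,1],[44,0],[48,1],[51,1],[55,1],[58,0],[61,0],[65,0]]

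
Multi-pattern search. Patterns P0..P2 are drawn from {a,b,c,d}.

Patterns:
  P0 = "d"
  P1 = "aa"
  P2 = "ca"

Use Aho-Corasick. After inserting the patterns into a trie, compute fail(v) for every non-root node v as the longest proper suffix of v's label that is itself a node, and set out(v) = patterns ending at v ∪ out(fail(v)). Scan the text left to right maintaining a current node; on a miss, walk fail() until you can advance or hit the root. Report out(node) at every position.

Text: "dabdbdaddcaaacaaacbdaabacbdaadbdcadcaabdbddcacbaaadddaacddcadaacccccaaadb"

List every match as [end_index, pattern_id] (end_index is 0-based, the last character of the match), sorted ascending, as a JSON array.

Build automaton:
Trie nodes:
  0='ε' goto a→2 c→4 d→1
  1='d' goto ·  [P0 ends]
  2='a' goto a→3
  3='aa' goto ·  [P1 ends]
  4='c' goto a→5
  5='ca' goto ·  [P2 ends]

Failure links (BFS by depth):
  n1('d'): parent n0 fail=0; on 'd' 0 → fail=0;  out {0}∪∅={0}
  n2('a'): parent n0 fail=0; on 'a' 0 → fail=0;  out ∅∪∅=∅
  n4('c'): parent n0 fail=0; on 'c' 0 → fail=0;  out ∅∪∅=∅
  n3('aa'): parent n2 fail=0; on 'a' 0 → fail=2;  out {1}∪∅={1}
  n5('ca'): parent n4 fail=0; on 'a' 0 → fail=2;  out {2}∪∅={2}

Text stream:
pos 0 'd': at 1  → match P0@[0:0]
pos 1 'a': at 2 (fail-walked)
pos 2 'b': at 0 (fail-walked)
pos 3 'd': at 1  → match P0@[3:3]
pos 4 'b': at 0 (fail-walked)
pos 5 'd': at 1  → match P0@[5:5]
pos 6 'a': at 2 (fail-walked)
pos 7 'd': at 1 (fail-walked)  → match P0@[7:7]
pos 8 'd': at 1 (fail-walked)  → match P0@[8:8]
pos 9 'c': at 4 (fail-walked)
pos 10 'a': at 5  → match P2@[9:10]
pos 11 'a': at 3 (fail-walked)  → match P1@[10:11]
pos 12 'a': at 3 (fail-walked)  → match P1@[11:12]
pos 13 'c': at 4 (fail-walked)
pos 14 'a': at 5  → match P2@[13:14]
pos 15 'a': at 3 (fail-walked)  → match P1@[14:15]
pos 16 'a': at 3 (fail-walked)  → match P1@[15:16]
pos 17 'c': at 4 (fail-walked)
pos 18 'b': at 0 (fail-walked)
pos 19 'd': at 1  → match P0@[19:19]
pos 20 'a': at 2 (fail-walked)
pos 21 'a': at 3  → match P1@[20:21]
pos 22 'b': at 0 (fail-walked)
pos 23 'a': at 2
pos 24 'c': at 4 (fail-walked)
pos 25 'b': at 0 (fail-walked)
pos 26 'd': at 1  → match P0@[26:26]
pos 27 'a': at 2 (fail-walked)
pos 28 'a': at 3  → match P1@[27:28]
pos 29 'd': at 1 (fail-walked)  → match P0@[29:29]
pos 30 'b': at 0 (fail-walked)
pos 31 'd': at 1  → match P0@[31:31]
pos 32 'c': at 4 (fail-walked)
pos 33 'a': at 5  → match P2@[32:33]
pos 34 'd': at 1 (fail-walked)  → match P0@[34:34]
pos 35 'c': at 4 (fail-walked)
pos 36 'a': at 5  → match P2@[35:36]
pos 37 'a': at 3 (fail-walked)  → match P1@[36:37]
pos 38 'b': at 0 (fail-walked)
pos 39 'd': at 1  → match P0@[39:39]
pos 40 'b': at 0 (fail-walked)
pos 41 'd': at 1  → match P0@[41:41]
pos 42 'd': at 1 (fail-walked)  → match P0@[42:42]
pos 43 'c': at 4 (fail-walked)
pos 44 'a': at 5  → match P2@[43:44]
pos 45 'c': at 4 (fail-walked)
pos 46 'b': at 0 (fail-walked)
pos 47 'a': at 2
pos 48 'a': at 3  → match P1@[47:48]
pos 49 'a': at 3 (fail-walked)  → match P1@[48:49]
pos 50 'd': at 1 (fail-walked)  → match P0@[50:50]
pos 51 'd': at 1 (fail-walked)  → match P0@[51:51]
pos 52 'd': at 1 (fail-walked)  → match P0@[52:52]
pos 53 'a': at 2 (fail-walked)
pos 54 'a': at 3  → match P1@[53:54]
pos 55 'c': at 4 (fail-walked)
pos 56 'd': at 1 (fail-walked)  → match P0@[56:56]
pos 57 'd': at 1 (fail-walked)  → match P0@[57:57]
pos 58 'c': at 4 (fail-walked)
pos 59 'a': at 5  → match P2@[58:59]
pos 60 'd': at 1 (fail-walked)  → match P0@[60:60]
pos 61 'a': at 2 (fail-walked)
pos 62 'a': at 3  → match P1@[61:62]
pos 63 'c': at 4 (fail-walked)
pos 64 'c': at 4 (fail-walked)
pos 65 'c': at 4 (fail-walked)
pos 66 'c': at 4 (fail-walked)
pos 67 'c': at 4 (fail-walked)
pos 68 'a': at 5  → match P2@[67:68]
pos 69 'a': at 3 (fail-walked)  → match P1@[68:69]
pos 70 'a': at 3 (fail-walked)  → match P1@[69:70]
pos 71 'd': at 1 (fail-walked)  → match P0@[71:71]
pos 72 'b': at 0 (fail-walked)

All matches (sorted): [[0,0],[3,0],[5,0],[7,0],[8,0],[10,2],[11,1],[12,1],[14,2],[15,1],[16,1],[19,0],[21,1],[26,0],[28,1],[29,0],[31,0],[33,2],[34,0],[36,2],[37,1],[39,0],[41,0],[42,0],[44,2],[48,1],[49,1],[50,0],[51,0],[52,0],[54,1],[56,0],[57,0],[59,2],[60,0],[62,1],[68,2],[69,1],[70,1],[71,0]]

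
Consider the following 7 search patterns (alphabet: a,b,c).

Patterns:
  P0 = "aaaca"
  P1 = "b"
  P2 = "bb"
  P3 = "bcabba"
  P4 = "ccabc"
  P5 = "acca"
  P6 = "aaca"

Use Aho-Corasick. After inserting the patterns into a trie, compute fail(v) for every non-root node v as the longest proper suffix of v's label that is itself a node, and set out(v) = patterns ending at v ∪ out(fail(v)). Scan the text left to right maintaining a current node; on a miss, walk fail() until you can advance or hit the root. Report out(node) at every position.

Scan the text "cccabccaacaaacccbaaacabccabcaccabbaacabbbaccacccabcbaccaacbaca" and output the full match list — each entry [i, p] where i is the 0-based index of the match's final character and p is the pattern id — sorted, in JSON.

Build automaton:
Trie nodes:
  0='ε' goto a→1 b→6 c→13
  1='a' goto a→2 c→18
  2='aa' goto a→3 c→21
  3='aaa' goto c→4
  4='aaac' goto a→5
  5='aaaca' goto ·  ←P0
  6='b' goto b→7 c→8  ←P1
  7='bb' goto ·  ←P2
  8='bc' goto a→9
  9='bca' goto b→10
  10='bcab' goto b→11
  11='bcabb' goto a→12
  12='bcabba' goto ·  ←P3
  13='c' goto c→14
  14='cc' goto a→15
  15='cca' goto b→16
  16='ccab' goto c→17
  17='ccabc' goto ·  ←P4
  18='ac' goto c→19
  19='acc' goto a→20
  20='acca' goto ·  ←P5
  21='aac' goto a→22
  22='aaca' goto ·  ←P6

Failure links (BFS by depth):
  fail(1) 'a': from fail(0)=0 chase 'a': 0 ⇒ 0;  out=∅∪out(0)=∅
  fail(6) 'b': from fail(0)=0 chase 'b': 0 ⇒ 0;  out={1}∪out(0)={1}
  fail(13) 'c': from fail(0)=0 chase 'c': 0 ⇒ 0;  out=∅∪out(0)=∅
  fail(2) 'aa': from fail(1)=0 chase 'a': 0 ⇒ 1;  out=∅∪out(1)=∅
  fail(7) 'bb': from fail(6)=0 chase 'b': 0 ⇒ 6;  out={2}∪out(6)={1,2}
  fail(8) 'bc': from fail(6)=0 chase 'c': 0 ⇒ 13;  out=∅∪out(13)=∅
  fail(14) 'cc': from fail(13)=0 chase 'c': 0 ⇒ 13;  out=∅∪out(13)=∅
  fail(18) 'ac': from fail(1)=0 chase 'c': 0 ⇒ 13;  out=∅∪out(13)=∅
  fail(3) 'aaa': from fail(2)=1 chase 'a': 1 ⇒ 2;  out=∅∪out(2)=∅
  fail(9) 'bca': from fail(8)=13 chase 'a': 13→0 ⇒ 1;  out=∅∪out(1)=∅
  fail(15) 'cca': from fail(14)=13 chase 'a': 13→0 ⇒ 1;  out=∅∪out(1)=∅
  fail(19) 'acc': from fail(18)=13 chase 'c': 13 ⇒ 14;  out=∅∪out(14)=∅
  fail(21) 'aac': from fail(2)=1 chase 'c': 1 ⇒ 18;  out=∅∪out(18)=∅
  fail(4) 'aaac': from fail(3)=2 chase 'c': 2 ⇒ 21;  out=∅∪out(21)=∅
  fail(10) 'bcab': from fail(9)=1 chase 'b': 1→0 ⇒ 6;  out=∅∪out(6)={1}
  fail(16) 'ccab': from fail(15)=1 chase 'b': 1→0 ⇒ 6;  out=∅∪out(6)={1}
  fail(20) 'acca': from fail(19)=14 chase 'a': 14 ⇒ 15;  out={5}∪out(15)={5}
  fail(22) 'aaca': from fail(21)=18 chase 'a': 18→13→0 ⇒ 1;  out={6}∪out(1)={6}
  fail(5) 'aaaca': from fail(4)=21 chase 'a': 21 ⇒ 22;  out={0}∪out(22)={0,6}
  fail(11) 'bcabb': from fail(10)=6 chase 'b': 6 ⇒ 7;  out=∅∪out(7)={1,2}
  fail(17) 'ccabc': from fail(16)=6 chase 'c': 6 ⇒ 8;  out={4}∪out(8)={4}
  fail(12) 'bcabba': from fail(11)=7 chase 'a': 7→6→0 ⇒ 1;  out={3}∪out(1)={3}

Run:
[0] read 'c'  n0⇒n13
[1] read 'c'  n13⇒n14
[2] read 'c'  n14⇒n14 (via fail)
[3] read 'a'  n14⇒n15
[4] read 'b'  n15⇒n16  → match P1@[4:4]
[5] read 'c'  n16⇒n17  → match P4@[1:5]
[6] read 'c'  n17⇒n14 (via fail)
[7] read 'a'  n14⇒n15
[8] read 'a'  n15⇒n2 (via fail)
[9] read 'c'  n2⇒n21
[10] read 'a'  n21⇒n22  → match P6@[7:10]
[11] read 'a'  n22⇒n2 (via fail)
[12] read 'a'  n2⇒n3
[13] read 'c'  n3⇒n4
[14] read 'c'  n4⇒n19 (via fail)
[15] read 'c'  n19⇒n14 (via fail)
[16] read 'b'  n14⇒n6 (via fail)  → match P1@[16:16]
[17] read 'a'  n6⇒n1 (via fail)
[18] read 'a'  n1⇒n2
[19] read 'a'  n2⇒n3
[20] read 'c'  n3⇒n4
[21] read 'a'  n4⇒n5  → match P0@[17:21],P6@[18:21]
[22] read 'b'  n5⇒n6 (via fail)  → match P1@[22:22]
[23] read 'c'  n6⇒n8
[24] read 'c'  n8⇒n14 (via fail)
[25] read 'a'  n14⇒n15
[26] read 'b'  n15⇒n16  → match P1@[26:26]
[27] read 'c'  n16⇒n17  → match P4@[23:27]
[28] read 'a'  n17⇒n9 (via fail)
[29] read 'c'  n9⇒n18 (via fail)
[30] read 'c'  n18⇒n19
[31] read 'a'  n19⇒n20  → match P5@[28:31]
[32] read 'b'  n20⇒n16 (via fail)  → match P1@[32:32]
[33] read 'b'  n16⇒n7 (via fail)  → match P1@[33:33],P2@[32:33]
[34] read 'a'  n7⇒n1 (via fail)
[35] read 'a'  n1⇒n2
[36] read 'c'  n2⇒n21
[37] read 'a'  n21⇒n22  → match P6@[34:37]
[38] read 'b'  n22⇒n6 (via fail)  → match P1@[38:38]
[39] read 'b'  n6⇒n7  → match P1@[39:39],P2@[38:39]
[40] read 'b'  n7⇒n7 (via fail)  → match P1@[40:40],P2@[39:40]
[41] read 'a'  n7⇒n1 (via fail)
[42] read 'c'  n1⇒n18
[43] read 'c'  n18⇒n19
[44] read 'a'  n19⇒n20  → match P5@[41:44]
[45] read 'c'  n20⇒n18 (via fail)
[46] read 'c'  n18⇒n19
[47] read 'c'  n19⇒n14 (via fail)
[48] read 'a'  n14⇒n15
[49] read 'b'  n15⇒n16  → match P1@[49:49]
[50] read 'c'  n16⇒n17  → match P4@[46:50]
[51] read 'b'  n17⇒n6 (via fail)  → match P1@[51:51]
[52] read 'a'  n6⇒n1 (via fail)
[53] read 'c'  n1⇒n18
[54] read 'c'  n18⇒n19
[55] read 'a'  n19⇒n20  → match P5@[52:55]
[56] read 'a'  n20⇒n2 (via fail)
[57] read 'c'  n2⇒n21
[58] read 'b'  n21⇒n6 (via fail)  → match P1@[58:58]
[59] read 'a'  n6⇒n1 (via fail)
[60] read 'c'  n1⇒n18
[61] read 'a'  n18⇒n1 (via fail)

Result: [[4,1],[5,4],[10,6],[16,1],[21,0],[21,6],[22,1],[26,1],[27,4],[31,5],[32,1],[33,1],[33,2],[37,6],[38,1],[39,1],[39,2],[40,1],[40,2],[44,5],[49,1],[50,4],[51,1],[55,5],[58,1]]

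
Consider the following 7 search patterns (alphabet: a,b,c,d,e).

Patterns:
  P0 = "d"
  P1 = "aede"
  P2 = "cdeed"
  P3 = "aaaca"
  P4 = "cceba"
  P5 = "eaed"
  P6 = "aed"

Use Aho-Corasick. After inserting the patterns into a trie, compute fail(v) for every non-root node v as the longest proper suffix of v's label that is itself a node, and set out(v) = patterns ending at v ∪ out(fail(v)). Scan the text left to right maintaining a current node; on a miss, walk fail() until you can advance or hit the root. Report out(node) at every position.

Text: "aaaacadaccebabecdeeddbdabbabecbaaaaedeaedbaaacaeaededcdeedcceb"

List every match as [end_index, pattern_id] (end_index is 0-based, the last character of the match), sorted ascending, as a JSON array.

Build:
Trie (insert patterns):
  n0 'ε': a→2 c→6 d→1 e→19
  n1 'd': ·  ←P0
  n2 'a': a→11 e→3
  n3 'ae': d→4
  n4 'aed': e→5  ←P6
  n5 'aede': ·  ←P1
  n6 'c': c→15 d→7
  n7 'cd': e→8
  n8 'cde': e→9
  n9 'cdee': d→10
  n10 'cdeed': ·  ←P2
  n11 'aa': a→12
  n12 'aaa': c→13
  n13 'aaac': a→14
  n14 'aaaca': ·  ←P3
  n15 'cc': e→16
  n16 'cce': b→17
  n17 'cceb': a→18
  n18 'cceba': ·  ←P4
  n19 'e': a→20
  n20 'ea': e→21
  n21 'eae': d→22
  n22 'eaed': ·  ←P5

BFS fail/out derivation:
  n1('d'): parent n0 fail=0; on 'd' 0 → fail=0;  out {0}∪∅={0}
  n2('a'): parent n0 fail=0; on 'a' 0 → fail=0;  out ∅∪∅=∅
  n6('c'): parent n0 fail=0; on 'c' 0 → fail=0;  out ∅∪∅=∅
  n19('e'): parent n0 fail=0; on 'e' 0 → fail=0;  out ∅∪∅=∅
  n3('ae'): parent n2 fail=0; on 'e' 0 → fail=19;  out ∅∪∅=∅
  n7('cd'): parent n6 fail=0; on 'd' 0 → fail=1;  out ∅∪{0}={0}
  n11('aa'): parent n2 fail=0; on 'a' 0 → fail=2;  out ∅∪∅=∅
  n15('cc'): parent n6 fail=0; on 'c' 0 → fail=6;  out ∅∪∅=∅
  n20('ea'): parent n19 fail=0; on 'a' 0 → fail=2;  out ∅∪∅=∅
  n4('aed'): parent n3 fail=19; on 'd' 19→0 → fail=1;  out {6}∪{0}={0,6}
  n8('cde'): parent n7 fail=1; on 'e' 1→0 → fail=19;  out ∅∪∅=∅
  n12('aaa'): parent n11 fail=2; on 'a' 2 → fail=11;  out ∅∪∅=∅
  n16('cce'): parent n15 fail=6; on 'e' 6→0 → fail=19;  out ∅∪∅=∅
  n21('eae'): parent n20 fail=2; on 'e' 2 → fail=3;  out ∅∪∅=∅
  n5('aede'): parent n4 fail=1; on 'e' 1→0 → fail=19;  out {1}∪∅={1}
  n9('cdee'): parent n8 fail=19; on 'e' 19→0 → fail=19;  out ∅∪∅=∅
  n13('aaac'): parent n12 fail=11; on 'c' 11→2→0 → fail=6;  out ∅∪∅=∅
  n17('cceb'): parent n16 fail=19; on 'b' 19→0 → fail=0;  out ∅∪∅=∅
  n22('eaed'): parent n21 fail=3; on 'd' 3 → fail=4;  out {5}∪{0,6}={0,5,6}
  n10('cdeed'): parent n9 fail=19; on 'd' 19→0 → fail=1;  out {2}∪{0}={0,2}
  n14('aaaca'): parent n13 fail=6; on 'a' 6→0 → fail=2;  out {3}∪∅={3}
  n18('cceba'): parent n17 fail=0; on 'a' 0 → fail=2;  out {4}∪∅={4}

Scan:
i=0 'a': node 0→2
i=1 'a': node 2→11
i=2 'a': node 11→12
i=3 'a': node 12→12 (via fail)
i=4 'c': node 12→13
i=5 'a': node 13→14  ** P3@[1:5]
i=6 'd': node 14→1 (via fail)  ** P0@[6:6]
i=7 'a': node 1→2 (via fail)
i=8 'c': node 2→6 (via fail)
i=9 'c': node 6→15
i=10 'e': node 15→16
i=11 'b': node 16→17
i=12 'a': node 17→18  ** P4@[8:12]
i=13 'b': node 18→0 (via fail)
i=14 'e': node 0→19
i=15 'c': node 19→6 (via fail)
i=16 'd': node 6→7  ** P0@[16:16]
i=17 'e': node 7→8
i=18 'e': node 8→9
i=19 'd': node 9→10  ** P0@[19:19],P2@[15:19]
i=20 'd': node 10→1 (via fail)  ** P0@[20:20]
i=21 'b': node 1→0 (via fail)
i=22 'd': node 0→1  ** P0@[22:22]
i=23 'a': node 1→2 (via fail)
i=24 'b': node 2→0 (via fail)
i=25 'b': node 0→0
i=26 'a': node 0→2
i=27 'b': node 2→0 (via fail)
i=28 'e': node 0→19
i=29 'c': node 19→6 (via fail)
i=30 'b': node 6→0 (via fail)
i=31 'a': node 0→2
i=32 'a': node 2→11
i=33 'a': node 11→12
i=34 'a': node 12→12 (via fail)
i=35 'e': node 12→3 (via fail)
i=36 'd': node 3→4  ** P0@[36:36],P6@[34:36]
i=37 'e': node 4→5  ** P1@[34:37]
i=38 'a': node 5→20 (via fail)
i=39 'e': node 20→21
i=40 'd': node 21→22  ** P0@[40:40],P5@[37:40],P6@[38:40]
i=41 'b': node 22→0 (via fail)
i=42 'a': node 0→2
i=43 'a': node 2→11
i=44 'a': node 11→12
i=45 'c': node 12→13
i=46 'a': node 13→14  ** P3@[42:46]
i=47 'e': node 14→3 (via fail)
i=48 'a': node 3→20 (via fail)
i=49 'e': node 20→21
i=50 'd': node 21→22  ** P0@[50:50],P5@[47:50],P6@[48:50]
i=51 'e': node 22→5 (via fail)  ** P1@[48:51]
i=52 'd': node 5→1 (via fail)  ** P0@[52:52]
i=53 'c': node 1→6 (via fail)
i=54 'd': node 6→7  ** P0@[54:54]
i=55 'e': node 7→8
i=56 'e': node 8→9
i=57 'd': node 9→10  ** P0@[57:57],P2@[53:57]
i=58 'c': node 10→6 (via fail)
i=59 'c': node 6→15
i=60 'e': node 15→16
i=61 'b': node 16→17

Result: [[5,3],[6,0],[12,4],[16,0],[19,0],[19,2],[20,0],[22,0],[36,0],[36,6],[37,1],[40,0],[40,5],[40,6],[46,3],[50,0],[50,5],[50,6],[51,1],[52,0],[54,0],[57,0],[57,2]]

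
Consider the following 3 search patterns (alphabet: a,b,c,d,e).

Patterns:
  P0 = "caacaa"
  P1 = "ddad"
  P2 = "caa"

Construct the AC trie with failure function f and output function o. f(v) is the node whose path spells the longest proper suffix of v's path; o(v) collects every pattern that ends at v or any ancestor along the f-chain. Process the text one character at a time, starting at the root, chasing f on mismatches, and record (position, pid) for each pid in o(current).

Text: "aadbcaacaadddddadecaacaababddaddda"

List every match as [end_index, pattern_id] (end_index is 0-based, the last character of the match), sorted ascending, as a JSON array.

Construct AC machine:
Trie nodes:
  0='ε' goto c→1 d→7
  1='c' goto a→2
  2='ca' goto a→3
  3='caa' goto c→4  [P2 ends]
  4='caac' goto a→5
  5='caaca' goto a→6
  6='caacaa' goto ·  [P0 ends]
  7='d' goto d→8
  8='dd' goto a→9
  9='dda' goto d→10
  10='ddad' goto ·  [P1 ends]

BFS fail/out derivation:
  fail(1) 'c': from fail(0)=0 chase 'c': 0 ⇒ 0;  out=∅∪out(0)=∅
  fail(7) 'd': from fail(0)=0 chase 'd': 0 ⇒ 0;  out=∅∪out(0)=∅
  fail(2) 'ca': from fail(1)=0 chase 'a': 0 ⇒ 0;  out=∅∪out(0)=∅
  fail(8) 'dd': from fail(7)=0 chase 'd': 0 ⇒ 7;  out=∅∪out(7)=∅
  fail(3) 'caa': from fail(2)=0 chase 'a': 0 ⇒ 0;  out={2}∪out(0)={2}
  fail(9) 'dda': from fail(8)=7 chase 'a': 7→0 ⇒ 0;  out=∅∪out(0)=∅
  fail(4) 'caac': from fail(3)=0 chase 'c': 0 ⇒ 1;  out=∅∪out(1)=∅
  fail(10) 'ddad': from fail(9)=0 chase 'd': 0 ⇒ 7;  out={1}∪out(7)={1}
  fail(5) 'caaca': from fail(4)=1 chase 'a': 1 ⇒ 2;  out=∅∪out(2)=∅
  fail(6) 'caacaa': from fail(5)=2 chase 'a': 2 ⇒ 3;  out={0}∪out(3)={0,2}

Run:
i=0 'a': node 0→0
i=1 'a': node 0→0
i=2 'd': node 0→7
i=3 'b': node 7→0 (fail-walked)
i=4 'c': node 0→1
i=5 'a': node 1→2
i=6 'a': node 2→3  emit P2@[4:6]
i=7 'c': node 3→4
i=8 'a': node 4→5
i=9 'a': node 5→6  emit P0@[4:9],P2@[7:9]
i=10 'd': node 6→7 (fail-walked)
i=11 'd': node 7→8
i=12 'd': node 8→8 (fail-walked)
i=13 'd': node 8→8 (fail-walked)
i=14 'd': node 8→8 (fail-walked)
i=15 'a': node 8→9
i=16 'd': node 9→10  emit P1@[13:16]
i=17 'e': node 10→0 (fail-walked)
i=18 'c': node 0→1
i=19 'a': node 1→2
i=20 'a': node 2→3  emit P2@[18:20]
i=21 'c': node 3→4
i=22 'a': node 4→5
i=23 'a': node 5→6  emit P0@[18:23],P2@[21:23]
i=24 'b': node 6→0 (fail-walked)
i=25 'a': node 0→0
i=26 'b': node 0→0
i=27 'd': node 0→7
i=28 'd': node 7→8
i=29 'a': node 8→9
i=30 'd': node 9→10  emit P1@[27:30]
i=31 'd': node 10→8 (fail-walked)
i=32 'd': node 8→8 (fail-walked)
i=33 'a': node 8→9

All matches (sorted): [[6,2],[9,0],[9,2],[16,1],[20,2],[23,0],[23,2],[30,1]]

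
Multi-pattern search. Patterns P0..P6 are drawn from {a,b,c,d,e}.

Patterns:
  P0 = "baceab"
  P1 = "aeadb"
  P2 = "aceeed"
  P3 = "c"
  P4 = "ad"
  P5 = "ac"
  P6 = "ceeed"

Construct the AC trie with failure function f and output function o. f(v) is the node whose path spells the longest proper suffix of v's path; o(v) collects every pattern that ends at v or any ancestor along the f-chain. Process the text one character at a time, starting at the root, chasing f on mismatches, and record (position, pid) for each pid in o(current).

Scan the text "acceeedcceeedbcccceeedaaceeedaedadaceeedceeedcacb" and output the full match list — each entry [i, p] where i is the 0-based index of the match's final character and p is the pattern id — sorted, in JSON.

Build automaton:
Trie nodes:
  n0 'ε': a→7 b→1 c→17
  n1 'b': a→2
  n2 'ba': c→3
  n3 'bac': e→4
  n4 'bace': a→5
  n5 'bacea': b→6
  n6 'baceab': ·  ←P0
  n7 'a': c→12 d→18 e→8
  n8 'ae': a→9
  n9 'aea': d→10
  n10 'aead': b→11
  n11 'aeadb': ·  ←P1
  n12 'ac': e→13  ←P5
  n13 'ace': e→14
  n14 'acee': e→15
  n15 'aceee': d→16
  n16 'aceeed': ·  ←P2
  n17 'c': e→19  ←P3
  n18 'ad': ·  ←P4
  n19 'ce': e→20
  n20 'cee': e→21
  n21 'ceee': d→22
  n22 'ceeed': ·  ←P6

Failure links (BFS by depth):
  n1('b'): parent n0 fail=0; on 'b' 0 → fail=0;  out ∅∪∅=∅
  n7('a'): parent n0 fail=0; on 'a' 0 → fail=0;  out ∅∪∅=∅
  n17('c'): parent n0 fail=0; on 'c' 0 → fail=0;  out {3}∪∅={3}
  n2('ba'): parent n1 fail=0; on 'a' 0 → fail=7;  out ∅∪∅=∅
  n8('ae'): parent n7 fail=0; on 'e' 0 → fail=0;  out ∅∪∅=∅
  n12('ac'): parent n7 fail=0; on 'c' 0 → fail=17;  out {5}∪{3}={3,5}
  n18('ad'): parent n7 fail=0; on 'd' 0 → fail=0;  out {4}∪∅={4}
  n19('ce'): parent n17 fail=0; on 'e' 0 → fail=0;  out ∅∪∅=∅
  n3('bac'): parent n2 fail=7; on 'c' 7 → fail=12;  out ∅∪{3,5}={3,5}
  n9('aea'): parent n8 fail=0; on 'a' 0 → fail=7;  out ∅∪∅=∅
  n13('ace'): parent n12 fail=17; on 'e' 17 → fail=19;  out ∅∪∅=∅
  n20('cee'): parent n19 fail=0; on 'e' 0 → fail=0;  out ∅∪∅=∅
  n4('bace'): parent n3 fail=12; on 'e' 12 → fail=13;  out ∅∪∅=∅
  n10('aead'): parent n9 fail=7; on 'd' 7 → fail=18;  out ∅∪{4}={4}
  n14('acee'): parent n13 fail=19; on 'e' 19 → fail=20;  out ∅∪∅=∅
  n21('ceee'): parent n20 fail=0; on 'e' 0 → fail=0;  out ∅∪∅=∅
  n5('bacea'): parent n4 fail=13; on 'a' 13→19→0 → fail=7;  out ∅∪∅=∅
  n11('aeadb'): parent n10 fail=18; on 'b' 18→0 → fail=1;  out {1}∪∅={1}
  n15('aceee'): parent n14 fail=20; on 'e' 20 → fail=21;  out ∅∪∅=∅
  n22('ceeed'): parent n21 fail=0; on 'd' 0 → fail=0;  out {6}∪∅={6}
  n6('baceab'): parent n5 fail=7; on 'b' 7→0 → fail=1;  out {0}∪∅={0}
  n16('aceeed'): parent n15 fail=21; on 'd' 21 → fail=22;  out {2}∪{6}={2,6}

Run:
i=0 'a': node 0→7
i=1 'c': node 7→12  emit P3@[1:1],P5@[0:1]
i=2 'c': node 12→17 ·f  emit P3@[2:2]
i=3 'e': node 17→19
i=4 'e': node 19→20
i=5 'e': node 20→21
i=6 'd': node 21→22  emit P6@[2:6]
i=7 'c': node 22→17 ·f  emit P3@[7:7]
i=8 'c': node 17→17 ·f  emit P3@[8:8]
i=9 'e': node 17→19
i=10 'e': node 19→20
i=11 'e': node 20→21
i=12 'd': node 21→22  emit P6@[8:12]
i=13 'b': node 22→1 ·f
i=14 'c': node 1→17 ·f  emit P3@[14:14]
i=15 'c': node 17→17 ·f  emit P3@[15:15]
i=16 'c': node 17→17 ·f  emit P3@[16:16]
i=17 'c': node 17→17 ·f  emit P3@[17:17]
i=18 'e': node 17→19
i=19 'e': node 19→20
i=20 'e': node 20→21
i=21 'd': node 21→22  emit P6@[17:21]
i=22 'a': node 22→7 ·f
i=23 'a': node 7→7 ·f
i=24 'c': node 7→12  emit P3@[24:24],P5@[23:24]
i=25 'e': node 12→13
i=26 'e': node 13→14
i=27 'e': node 14→15
i=28 'd': node 15→16  emit P2@[23:28],P6@[24:28]
i=29 'a': node 16→7 ·f
i=30 'e': node 7→8
i=31 'd': node 8→0 ·f
i=32 'a': node 0→7
i=33 'd': node 7→18  emit P4@[32:33]
i=34 'a': node 18→7 ·f
i=35 'c': node 7→12  emit P3@[35:35],P5@[34:35]
i=36 'e': node 12→13
i=37 'e': node 13→14
i=38 'e': node 14→15
i=39 'd': node 15→16  emit P2@[34:39],P6@[35:39]
i=40 'c': node 16→17 ·f  emit P3@[40:40]
i=41 'e': node 17→19
i=42 'e': node 19→20
i=43 'e': node 20→21
i=44 'd': node 21→22  emit P6@[40:44]
i=45 'c': node 22→17 ·f  emit P3@[45:45]
i=46 'a': node 17→7 ·f
i=47 'c': node 7→12  emit P3@[47:47],P5@[46:47]
i=48 'b': node 12→1 ·f

Matches: [[1,3],[1,5],[2,3],[6,6],[7,3],[8,3],[12,6],[14,3],[15,3],[16,3],[17,3],[21,6],[24,3],[24,5],[28,2],[28,6],[33,4],[35,3],[35,5],[39,2],[39,6],[40,3],[44,6],[45,3],[47,3],[47,5]]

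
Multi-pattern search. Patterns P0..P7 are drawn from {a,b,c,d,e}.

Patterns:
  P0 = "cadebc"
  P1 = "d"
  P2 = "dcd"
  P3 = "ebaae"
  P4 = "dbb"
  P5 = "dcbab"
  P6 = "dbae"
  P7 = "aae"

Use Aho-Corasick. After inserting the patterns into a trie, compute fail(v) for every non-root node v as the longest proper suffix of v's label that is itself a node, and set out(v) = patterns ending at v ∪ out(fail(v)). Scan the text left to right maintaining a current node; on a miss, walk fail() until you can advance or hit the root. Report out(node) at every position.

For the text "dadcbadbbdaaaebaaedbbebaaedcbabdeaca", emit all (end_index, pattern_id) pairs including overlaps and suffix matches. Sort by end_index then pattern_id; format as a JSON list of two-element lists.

Construct AC machine:
Trie nodes:
  0='ε' goto a→22 c→1 d→7 e→10
  1='c' goto a→2
  2='ca' goto d→3
  3='cad' goto e→4
  4='cade' goto b→5
  5='cadeb' goto c→6
  6='cadebc' goto ·  [P0 ends]
  7='d' goto b→15 c→8  [P1 ends]
  8='dc' goto b→17 d→9
  9='dcd' goto ·  [P2 ends]
  10='e' goto b→11
  11='eb' goto a→12
  12='eba' goto a→13
  13='ebaa' goto e→14
  14='ebaae' goto ·  [P3 ends]
  15='db' goto a→20 b→16
  16='dbb' goto ·  [P4 ends]
  17='dcb' goto a→18
  18='dcba' goto b→19
  19='dcbab' goto ·  [P5 ends]
  20='dba' goto e→21
  21='dbae' goto ·  [P6 ends]
  22='a' goto a→23
  23='aa' goto e→24
  24='aae' goto ·  [P7 ends]

BFS fail/out derivation:
  n1('c'): parent n0 fail=0; on 'c' 0 → fail=0;  out ∅∪∅=∅
  n7('d'): parent n0 fail=0; on 'd' 0 → fail=0;  out {1}∪∅={1}
  n10('e'): parent n0 fail=0; on 'e' 0 → fail=0;  out ∅∪∅=∅
  n22('a'): parent n0 fail=0; on 'a' 0 → fail=0;  out ∅∪∅=∅
  n2('ca'): parent n1 fail=0; on 'a' 0 → fail=22;  out ∅∪∅=∅
  n8('dc'): parent n7 fail=0; on 'c' 0 → fail=1;  out ∅∪∅=∅
  n11('eb'): parent n10 fail=0; on 'b' 0 → fail=0;  out ∅∪∅=∅
  n15('db'): parent n7 fail=0; on 'b' 0 → fail=0;  out ∅∪∅=∅
  n23('aa'): parent n22 fail=0; on 'a' 0 → fail=22;  out ∅∪∅=∅
  n3('cad'): parent n2 fail=22; on 'd' 22→0 → fail=7;  out ∅∪{1}={1}
  n9('dcd'): parent n8 fail=1; on 'd' 1→0 → fail=7;  out {2}∪{1}={1,2}
  n12('eba'): parent n11 fail=0; on 'a' 0 → fail=22;  out ∅∪∅=∅
  n16('dbb'): parent n15 fail=0; on 'b' 0 → fail=0;  out {4}∪∅={4}
  n17('dcb'): parent n8 fail=1; on 'b' 1→0 → fail=0;  out ∅∪∅=∅
  n20('dba'): parent n15 fail=0; on 'a' 0 → fail=22;  out ∅∪∅=∅
  n24('aae'): parent n23 fail=22; on 'e' 22→0 → fail=10;  out {7}∪∅={7}
  n4('cade'): parent n3 fail=7; on 'e' 7→0 → fail=10;  out ∅∪∅=∅
  n13('ebaa'): parent n12 fail=22; on 'a' 22 → fail=23;  out ∅∪∅=∅
  n18('dcba'): parent n17 fail=0; on 'a' 0 → fail=22;  out ∅∪∅=∅
  n21('dbae'): parent n20 fail=22; on 'e' 22→0 → fail=10;  out {6}∪∅={6}
  n5('cadeb'): parent n4 fail=10; on 'b' 10 → fail=11;  out ∅∪∅=∅
  n14('ebaae'): parent n13 fail=23; on 'e' 23 → fail=24;  out {3}∪{7}={3,7}
  n19('dcbab'): parent n18 fail=22; on 'b' 22→0 → fail=0;  out {5}∪∅={5}
  n6('cadebc'): parent n5 fail=11; on 'c' 11→0 → fail=1;  out {0}∪∅={0}

Run:
i=0 'd': node 0→7  → match P1@[0:0]
i=1 'a': node 7→22 ·f
i=2 'd': node 22→7 ·f  → match P1@[2:2]
i=3 'c': node 7→8
i=4 'b': node 8→17
i=5 'a': node 17→18
i=6 'd': node 18→7 ·f  → match P1@[6:6]
i=7 'b': node 7→15
i=8 'b': node 15→16  → match P4@[6:8]
i=9 'd': node 16→7 ·f  → match P1@[9:9]
i=10 'a': node 7→22 ·f
i=11 'a': node 22→23
i=12 'a': node 23→23 ·f
i=13 'e': node 23→24  → match P7@[11:13]
i=14 'b': node 24→11 ·f
i=15 'a': node 11→12
i=16 'a': node 12→13
i=17 'e': node 13→14  → match P3@[13:17],P7@[15:17]
i=18 'd': node 14→7 ·f  → match P1@[18:18]
i=19 'b': node 7→15
i=20 'b': node 15→16  → match P4@[18:20]
i=21 'e': node 16→10 ·f
i=22 'b': node 10→11
i=23 'a': node 11→12
i=24 'a': node 12→13
i=25 'e': node 13→14  → match P3@[21:25],P7@[23:25]
i=26 'd': node 14→7 ·f  → match P1@[26:26]
i=27 'c': node 7→8
i=28 'b': node 8→17
i=29 'a': node 17→18
i=30 'b': node 18→19  → match P5@[26:30]
i=31 'd': node 19→7 ·f  → match P1@[31:31]
i=32 'e': node 7→10 ·f
i=33 'a': node 10→22 ·f
i=34 'c': node 22→1 ·f
i=35 'a': node 1→2

Result: [[0,1],[2,1],[6,1],[8,4],[9,1],[13,7],[17,3],[17,7],[18,1],[20,4],[25,3],[25,7],[26,1],[30,5],[31,1]]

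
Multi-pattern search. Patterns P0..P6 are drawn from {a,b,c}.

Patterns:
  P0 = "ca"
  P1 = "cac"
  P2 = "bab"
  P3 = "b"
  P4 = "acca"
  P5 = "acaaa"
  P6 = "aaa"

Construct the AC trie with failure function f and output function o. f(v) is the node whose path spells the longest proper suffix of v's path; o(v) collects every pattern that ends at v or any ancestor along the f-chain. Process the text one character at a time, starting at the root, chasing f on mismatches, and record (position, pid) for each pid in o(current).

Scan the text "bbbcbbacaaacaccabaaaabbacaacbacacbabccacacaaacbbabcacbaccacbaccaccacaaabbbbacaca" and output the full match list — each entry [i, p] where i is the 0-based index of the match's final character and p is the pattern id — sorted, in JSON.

Build:
Trie nodes:
  n0 'ε': a→7 b→4 c→1
  n1 'c': a→2
  n2 'ca': c→3  ←P0
  n3 'cac': ·  ←P1
  n4 'b': a→5  ←P3
  n5 'ba': b→6
  n6 'bab': ·  ←P2
  n7 'a': a→14 c→8
  n8 'ac': a→11 c→9
  n9 'acc': a→10
  n10 'acca': ·  ←P4
  n11 'aca': a→12
  n12 'acaa': a→13
  n13 'acaaa': ·  ←P5
  n14 'aa': a→15
  n15 'aaa': ·  ←P6

BFS fail/out derivation:
  n1('c'): parent n0 fail=0; on 'c' 0 → fail=0;  out ∅∪∅=∅
  n4('b'): parent n0 fail=0; on 'b' 0 → fail=0;  out {3}∪∅={3}
  n7('a'): parent n0 fail=0; on 'a' 0 → fail=0;  out ∅∪∅=∅
  n2('ca'): parent n1 fail=0; on 'a' 0 → fail=7;  out {0}∪∅={0}
  n5('ba'): parent n4 fail=0; on 'a' 0 → fail=7;  out ∅∪∅=∅
  n8('ac'): parent n7 fail=0; on 'c' 0 → fail=1;  out ∅∪∅=∅
  n14('aa'): parent n7 fail=0; on 'a' 0 → fail=7;  out ∅∪∅=∅
  n3('cac'): parent n2 fail=7; on 'c' 7 → fail=8;  out {1}∪∅={1}
  n6('bab'): parent n5 fail=7; on 'b' 7→0 → fail=4;  out {2}∪{3}={2,3}
  n9('acc'): parent n8 fail=1; on 'c' 1→0 → fail=1;  out ∅∪∅=∅
  n11('aca'): parent n8 fail=1; on 'a' 1 → fail=2;  out ∅∪{0}={0}
  n15('aaa'): parent n14 fail=7; on 'a' 7 → fail=14;  out {6}∪∅={6}
  n10('acca'): parent n9 fail=1; on 'a' 1 → fail=2;  out {4}∪{0}={0,4}
  n12('acaa'): parent n11 fail=2; on 'a' 2→7 → fail=14;  out ∅∪∅=∅
  n13('acaaa'): parent n12 fail=14; on 'a' 14 → fail=15;  out {5}∪{6}={5,6}

Text stream:
pos 0 'b': at 4  ** P3@[0:0]
pos 1 'b': at 4 (via fail)  ** P3@[1:1]
pos 2 'b': at 4 (via fail)  ** P3@[2:2]
pos 3 'c': at 1 (via fail)
pos 4 'b': at 4 (via fail)  ** P3@[4:4]
pos 5 'b': at 4 (via fail)  ** P3@[5:5]
pos 6 'a': at 5
pos 7 'c': at 8 (via fail)
pos 8 'a': at 11  ** P0@[7:8]
pos 9 'a': at 12
pos 10 'a': at 13  ** P5@[6:10],P6@[8:10]
pos 11 'c': at 8 (via fail)
pos 12 'a': at 11  ** P0@[11:12]
pos 13 'c': at 3 (via fail)  ** P1@[11:13]
pos 14 'c': at 9 (via fail)
pos 15 'a': at 10  ** P0@[14:15],P4@[12:15]
pos 16 'b': at 4 (via fail)  ** P3@[16:16]
pos 17 'a': at 5
pos 18 'a': at 14 (via fail)
pos 19 'a': at 15  ** P6@[17:19]
pos 20 'a': at 15 (via fail)  ** P6@[18:20]
pos 21 'b': at 4 (via fail)  ** P3@[21:21]
pos 22 'b': at 4 (via fail)  ** P3@[22:22]
pos 23 'a': at 5
pos 24 'c': at 8 (via fail)
pos 25 'a': at 11  ** P0@[24:25]
pos 26 'a': at 12
pos 27 'c': at 8 (via fail)
pos 28 'b': at 4 (via fail)  ** P3@[28:28]
pos 29 'a': at 5
pos 30 'c': at 8 (via fail)
pos 31 'a': at 11  ** P0@[30:31]
pos 32 'c': at 3 (via fail)  ** P1@[30:32]
pos 33 'b': at 4 (via fail)  ** P3@[33:33]
pos 34 'a': at 5
pos 35 'b': at 6  ** P2@[33:35],P3@[35:35]
pos 36 'c': at 1 (via fail)
pos 37 'c': at 1 (via fail)
pos 38 'a': at 2  ** P0@[37:38]
pos 39 'c': at 3  ** P1@[37:39]
pos 40 'a': at 11 (via fail)  ** P0@[39:40]
pos 41 'c': at 3 (via fail)  ** P1@[39:41]
pos 42 'a': at 11 (via fail)  ** P0@[41:42]
pos 43 'a': at 12
pos 44 'a': at 13  ** P5@[40:44],P6@[42:44]
pos 45 'c': at 8 (via fail)
pos 46 'b': at 4 (via fail)  ** P3@[46:46]
pos 47 'b': at 4 (via fail)  ** P3@[47:47]
pos 48 'a': at 5
pos 49 'b': at 6  ** P2@[47:49],P3@[49:49]
pos 50 'c': at 1 (via fail)
pos 51 'a': at 2  ** P0@[50:51]
pos 52 'c': at 3  ** P1@[50:52]
pos 53 'b': at 4 (via fail)  ** P3@[53:53]
pos 54 'a': at 5
pos 55 'c': at 8 (via fail)
pos 56 'c': at 9
pos 57 'a': at 10  ** P0@[56:57],P4@[54:57]
pos 58 'c': at 3 (via fail)  ** P1@[56:58]
pos 59 'b': at 4 (via fail)  ** P3@[59:59]
pos 60 'a': at 5
pos 61 'c': at 8 (via fail)
pos 62 'c': at 9
pos 63 'a': at 10  ** P0@[62:63],P4@[60:63]
pos 64 'c': at 3 (via fail)  ** P1@[62:64]
pos 65 'c': at 9 (via fail)
pos 66 'a': at 10  ** P0@[65:66],P4@[63:66]
pos 67 'c': at 3 (via fail)  ** P1@[65:67]
pos 68 'a': at 11 (via fail)  ** P0@[67:68]
pos 69 'a': at 12
pos 70 'a': at 13  ** P5@[66:70],P6@[68:70]
pos 71 'b': at 4 (via fail)  ** P3@[71:71]
pos 72 'b': at 4 (via fail)  ** P3@[72:72]
pos 73 'b': at 4 (via fail)  ** P3@[73:73]
pos 74 'b': at 4 (via fail)  ** P3@[74:74]
pos 75 'a': at 5
pos 76 'c': at 8 (via fail)
pos 77 'a': at 11  ** P0@[76:77]
pos 78 'c': at 3 (via fail)  ** P1@[76:78]
pos 79 'a': at 11 (via fail)  ** P0@[78:79]

Matches: [[0,3],[1,3],[2,3],[4,3],[5,3],[8,0],[10,5],[10,6],[12,0],[13,1],[15,0],[15,4],[16,3],[19,6],[20,6],[21,3],[22,3],[25,0],[28,3],[31,0],[32,1],[33,3],[35,2],[35,3],[38,0],[39,1],[40,0],[41,1],[42,0],[44,5],[44,6],[46,3],[47,3],[49,2],[49,3],[51,0],[52,1],[53,3],[57,0],[57,4],[58,1],[59,3],[63,0],[63,4],[64,1],[66,0],[66,4],[67,1],[68,0],[70,5],[70,6],[71,3],[72,3],[73,3],[74,3],[77,0],[78,1],[79,0]]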